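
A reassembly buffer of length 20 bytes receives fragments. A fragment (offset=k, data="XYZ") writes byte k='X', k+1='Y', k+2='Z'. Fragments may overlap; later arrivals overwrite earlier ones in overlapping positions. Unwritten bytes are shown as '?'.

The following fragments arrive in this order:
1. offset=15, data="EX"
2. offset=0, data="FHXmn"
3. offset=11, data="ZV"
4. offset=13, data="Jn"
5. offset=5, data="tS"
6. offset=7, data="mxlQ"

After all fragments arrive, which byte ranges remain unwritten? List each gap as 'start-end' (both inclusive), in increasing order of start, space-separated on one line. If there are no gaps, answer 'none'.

Answer: 17-19

Derivation:
Fragment 1: offset=15 len=2
Fragment 2: offset=0 len=5
Fragment 3: offset=11 len=2
Fragment 4: offset=13 len=2
Fragment 5: offset=5 len=2
Fragment 6: offset=7 len=4
Gaps: 17-19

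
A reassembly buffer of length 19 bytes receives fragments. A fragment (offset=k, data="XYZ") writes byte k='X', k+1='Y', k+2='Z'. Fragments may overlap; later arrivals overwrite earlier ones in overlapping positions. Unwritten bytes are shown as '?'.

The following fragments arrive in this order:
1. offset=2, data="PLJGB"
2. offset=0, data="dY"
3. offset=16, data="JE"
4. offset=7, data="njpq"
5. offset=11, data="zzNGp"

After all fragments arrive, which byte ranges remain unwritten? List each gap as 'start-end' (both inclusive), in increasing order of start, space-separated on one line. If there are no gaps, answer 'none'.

Answer: 18-18

Derivation:
Fragment 1: offset=2 len=5
Fragment 2: offset=0 len=2
Fragment 3: offset=16 len=2
Fragment 4: offset=7 len=4
Fragment 5: offset=11 len=5
Gaps: 18-18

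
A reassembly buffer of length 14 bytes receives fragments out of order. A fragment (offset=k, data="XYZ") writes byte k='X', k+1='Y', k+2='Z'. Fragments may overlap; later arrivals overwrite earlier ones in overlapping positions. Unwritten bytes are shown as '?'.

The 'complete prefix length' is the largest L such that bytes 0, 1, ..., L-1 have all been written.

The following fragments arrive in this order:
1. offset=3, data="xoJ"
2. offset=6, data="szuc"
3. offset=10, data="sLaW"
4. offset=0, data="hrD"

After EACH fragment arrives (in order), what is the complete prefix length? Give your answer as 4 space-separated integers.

Answer: 0 0 0 14

Derivation:
Fragment 1: offset=3 data="xoJ" -> buffer=???xoJ???????? -> prefix_len=0
Fragment 2: offset=6 data="szuc" -> buffer=???xoJszuc???? -> prefix_len=0
Fragment 3: offset=10 data="sLaW" -> buffer=???xoJszucsLaW -> prefix_len=0
Fragment 4: offset=0 data="hrD" -> buffer=hrDxoJszucsLaW -> prefix_len=14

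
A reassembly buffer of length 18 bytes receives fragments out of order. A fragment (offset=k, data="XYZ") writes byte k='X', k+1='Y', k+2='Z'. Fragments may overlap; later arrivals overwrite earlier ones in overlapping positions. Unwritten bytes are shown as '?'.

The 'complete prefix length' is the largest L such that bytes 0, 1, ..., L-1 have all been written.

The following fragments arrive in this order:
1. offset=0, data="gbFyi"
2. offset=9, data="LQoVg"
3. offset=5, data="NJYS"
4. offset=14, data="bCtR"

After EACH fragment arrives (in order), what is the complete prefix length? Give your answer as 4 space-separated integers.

Answer: 5 5 14 18

Derivation:
Fragment 1: offset=0 data="gbFyi" -> buffer=gbFyi????????????? -> prefix_len=5
Fragment 2: offset=9 data="LQoVg" -> buffer=gbFyi????LQoVg???? -> prefix_len=5
Fragment 3: offset=5 data="NJYS" -> buffer=gbFyiNJYSLQoVg???? -> prefix_len=14
Fragment 4: offset=14 data="bCtR" -> buffer=gbFyiNJYSLQoVgbCtR -> prefix_len=18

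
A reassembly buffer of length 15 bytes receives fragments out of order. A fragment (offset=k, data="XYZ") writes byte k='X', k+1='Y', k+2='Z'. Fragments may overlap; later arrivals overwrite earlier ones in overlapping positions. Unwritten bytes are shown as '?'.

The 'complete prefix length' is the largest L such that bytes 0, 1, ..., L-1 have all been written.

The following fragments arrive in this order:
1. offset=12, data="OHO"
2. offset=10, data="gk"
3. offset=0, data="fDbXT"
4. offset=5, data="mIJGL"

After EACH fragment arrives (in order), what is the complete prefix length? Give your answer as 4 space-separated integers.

Answer: 0 0 5 15

Derivation:
Fragment 1: offset=12 data="OHO" -> buffer=????????????OHO -> prefix_len=0
Fragment 2: offset=10 data="gk" -> buffer=??????????gkOHO -> prefix_len=0
Fragment 3: offset=0 data="fDbXT" -> buffer=fDbXT?????gkOHO -> prefix_len=5
Fragment 4: offset=5 data="mIJGL" -> buffer=fDbXTmIJGLgkOHO -> prefix_len=15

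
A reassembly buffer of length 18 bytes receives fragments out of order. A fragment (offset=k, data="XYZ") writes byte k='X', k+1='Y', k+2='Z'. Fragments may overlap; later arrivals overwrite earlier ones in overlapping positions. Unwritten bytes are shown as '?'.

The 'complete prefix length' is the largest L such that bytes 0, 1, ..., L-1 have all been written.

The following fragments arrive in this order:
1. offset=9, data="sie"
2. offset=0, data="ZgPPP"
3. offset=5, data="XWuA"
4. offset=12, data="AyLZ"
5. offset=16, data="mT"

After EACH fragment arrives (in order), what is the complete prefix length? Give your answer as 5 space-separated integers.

Answer: 0 5 12 16 18

Derivation:
Fragment 1: offset=9 data="sie" -> buffer=?????????sie?????? -> prefix_len=0
Fragment 2: offset=0 data="ZgPPP" -> buffer=ZgPPP????sie?????? -> prefix_len=5
Fragment 3: offset=5 data="XWuA" -> buffer=ZgPPPXWuAsie?????? -> prefix_len=12
Fragment 4: offset=12 data="AyLZ" -> buffer=ZgPPPXWuAsieAyLZ?? -> prefix_len=16
Fragment 5: offset=16 data="mT" -> buffer=ZgPPPXWuAsieAyLZmT -> prefix_len=18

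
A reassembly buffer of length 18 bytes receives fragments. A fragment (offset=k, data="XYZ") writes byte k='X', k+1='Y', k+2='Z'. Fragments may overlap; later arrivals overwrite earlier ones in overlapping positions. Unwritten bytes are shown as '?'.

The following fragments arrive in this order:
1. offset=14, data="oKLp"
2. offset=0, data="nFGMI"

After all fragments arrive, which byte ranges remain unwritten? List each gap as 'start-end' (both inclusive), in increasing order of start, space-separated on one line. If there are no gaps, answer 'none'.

Answer: 5-13

Derivation:
Fragment 1: offset=14 len=4
Fragment 2: offset=0 len=5
Gaps: 5-13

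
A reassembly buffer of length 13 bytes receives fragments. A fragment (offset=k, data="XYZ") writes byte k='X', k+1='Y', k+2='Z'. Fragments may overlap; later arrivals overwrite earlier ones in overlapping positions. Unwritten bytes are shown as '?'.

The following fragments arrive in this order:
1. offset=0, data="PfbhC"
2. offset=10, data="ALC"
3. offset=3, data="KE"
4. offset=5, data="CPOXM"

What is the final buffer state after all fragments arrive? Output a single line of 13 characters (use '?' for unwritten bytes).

Fragment 1: offset=0 data="PfbhC" -> buffer=PfbhC????????
Fragment 2: offset=10 data="ALC" -> buffer=PfbhC?????ALC
Fragment 3: offset=3 data="KE" -> buffer=PfbKE?????ALC
Fragment 4: offset=5 data="CPOXM" -> buffer=PfbKECPOXMALC

Answer: PfbKECPOXMALC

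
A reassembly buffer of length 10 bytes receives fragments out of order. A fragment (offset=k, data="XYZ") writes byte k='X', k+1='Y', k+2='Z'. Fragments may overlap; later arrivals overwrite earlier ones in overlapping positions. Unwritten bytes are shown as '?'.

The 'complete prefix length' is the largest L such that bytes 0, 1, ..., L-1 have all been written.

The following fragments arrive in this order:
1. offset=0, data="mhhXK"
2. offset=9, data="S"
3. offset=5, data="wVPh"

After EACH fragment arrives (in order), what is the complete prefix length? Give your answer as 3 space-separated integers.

Fragment 1: offset=0 data="mhhXK" -> buffer=mhhXK????? -> prefix_len=5
Fragment 2: offset=9 data="S" -> buffer=mhhXK????S -> prefix_len=5
Fragment 3: offset=5 data="wVPh" -> buffer=mhhXKwVPhS -> prefix_len=10

Answer: 5 5 10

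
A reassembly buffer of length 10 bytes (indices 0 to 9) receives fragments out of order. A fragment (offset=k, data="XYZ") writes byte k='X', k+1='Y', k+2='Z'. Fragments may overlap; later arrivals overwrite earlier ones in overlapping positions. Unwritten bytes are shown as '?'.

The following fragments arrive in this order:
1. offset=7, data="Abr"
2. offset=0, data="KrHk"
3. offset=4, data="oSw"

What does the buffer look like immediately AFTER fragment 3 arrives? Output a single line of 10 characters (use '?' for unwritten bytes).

Fragment 1: offset=7 data="Abr" -> buffer=???????Abr
Fragment 2: offset=0 data="KrHk" -> buffer=KrHk???Abr
Fragment 3: offset=4 data="oSw" -> buffer=KrHkoSwAbr

Answer: KrHkoSwAbr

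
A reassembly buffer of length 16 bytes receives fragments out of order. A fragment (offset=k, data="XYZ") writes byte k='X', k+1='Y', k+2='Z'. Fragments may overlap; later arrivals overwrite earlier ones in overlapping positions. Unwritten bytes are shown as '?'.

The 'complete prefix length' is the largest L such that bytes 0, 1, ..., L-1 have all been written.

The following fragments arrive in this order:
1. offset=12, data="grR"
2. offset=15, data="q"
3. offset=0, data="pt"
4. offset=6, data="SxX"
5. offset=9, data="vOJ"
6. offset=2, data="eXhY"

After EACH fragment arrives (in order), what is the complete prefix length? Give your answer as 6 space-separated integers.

Fragment 1: offset=12 data="grR" -> buffer=????????????grR? -> prefix_len=0
Fragment 2: offset=15 data="q" -> buffer=????????????grRq -> prefix_len=0
Fragment 3: offset=0 data="pt" -> buffer=pt??????????grRq -> prefix_len=2
Fragment 4: offset=6 data="SxX" -> buffer=pt????SxX???grRq -> prefix_len=2
Fragment 5: offset=9 data="vOJ" -> buffer=pt????SxXvOJgrRq -> prefix_len=2
Fragment 6: offset=2 data="eXhY" -> buffer=pteXhYSxXvOJgrRq -> prefix_len=16

Answer: 0 0 2 2 2 16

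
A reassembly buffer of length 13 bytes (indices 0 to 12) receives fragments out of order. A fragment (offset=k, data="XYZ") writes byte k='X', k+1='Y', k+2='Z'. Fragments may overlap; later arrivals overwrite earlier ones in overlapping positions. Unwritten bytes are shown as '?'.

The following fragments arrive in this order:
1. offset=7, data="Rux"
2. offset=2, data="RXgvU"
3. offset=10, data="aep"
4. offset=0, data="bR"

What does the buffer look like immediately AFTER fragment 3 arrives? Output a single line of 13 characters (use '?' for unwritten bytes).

Fragment 1: offset=7 data="Rux" -> buffer=???????Rux???
Fragment 2: offset=2 data="RXgvU" -> buffer=??RXgvURux???
Fragment 3: offset=10 data="aep" -> buffer=??RXgvURuxaep

Answer: ??RXgvURuxaep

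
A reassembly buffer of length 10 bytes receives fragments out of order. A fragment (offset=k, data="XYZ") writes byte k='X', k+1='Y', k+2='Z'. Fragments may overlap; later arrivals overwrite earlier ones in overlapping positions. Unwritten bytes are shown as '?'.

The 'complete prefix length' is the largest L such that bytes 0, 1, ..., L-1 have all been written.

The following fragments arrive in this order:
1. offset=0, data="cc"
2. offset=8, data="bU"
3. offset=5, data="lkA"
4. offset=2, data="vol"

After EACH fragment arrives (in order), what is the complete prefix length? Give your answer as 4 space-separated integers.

Answer: 2 2 2 10

Derivation:
Fragment 1: offset=0 data="cc" -> buffer=cc???????? -> prefix_len=2
Fragment 2: offset=8 data="bU" -> buffer=cc??????bU -> prefix_len=2
Fragment 3: offset=5 data="lkA" -> buffer=cc???lkAbU -> prefix_len=2
Fragment 4: offset=2 data="vol" -> buffer=ccvollkAbU -> prefix_len=10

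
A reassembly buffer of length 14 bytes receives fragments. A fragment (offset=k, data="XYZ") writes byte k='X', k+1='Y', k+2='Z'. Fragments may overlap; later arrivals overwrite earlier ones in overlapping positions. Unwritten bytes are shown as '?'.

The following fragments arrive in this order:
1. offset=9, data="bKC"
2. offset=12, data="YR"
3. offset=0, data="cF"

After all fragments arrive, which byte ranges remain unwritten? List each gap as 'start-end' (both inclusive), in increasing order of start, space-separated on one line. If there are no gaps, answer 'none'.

Answer: 2-8

Derivation:
Fragment 1: offset=9 len=3
Fragment 2: offset=12 len=2
Fragment 3: offset=0 len=2
Gaps: 2-8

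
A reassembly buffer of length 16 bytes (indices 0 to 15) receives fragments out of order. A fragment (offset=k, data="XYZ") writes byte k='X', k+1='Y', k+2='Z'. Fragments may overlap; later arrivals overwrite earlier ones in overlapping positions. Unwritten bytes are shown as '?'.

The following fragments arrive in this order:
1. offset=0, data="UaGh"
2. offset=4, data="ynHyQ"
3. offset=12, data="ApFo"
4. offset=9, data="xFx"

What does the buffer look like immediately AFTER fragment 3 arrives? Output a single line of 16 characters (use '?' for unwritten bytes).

Answer: UaGhynHyQ???ApFo

Derivation:
Fragment 1: offset=0 data="UaGh" -> buffer=UaGh????????????
Fragment 2: offset=4 data="ynHyQ" -> buffer=UaGhynHyQ???????
Fragment 3: offset=12 data="ApFo" -> buffer=UaGhynHyQ???ApFo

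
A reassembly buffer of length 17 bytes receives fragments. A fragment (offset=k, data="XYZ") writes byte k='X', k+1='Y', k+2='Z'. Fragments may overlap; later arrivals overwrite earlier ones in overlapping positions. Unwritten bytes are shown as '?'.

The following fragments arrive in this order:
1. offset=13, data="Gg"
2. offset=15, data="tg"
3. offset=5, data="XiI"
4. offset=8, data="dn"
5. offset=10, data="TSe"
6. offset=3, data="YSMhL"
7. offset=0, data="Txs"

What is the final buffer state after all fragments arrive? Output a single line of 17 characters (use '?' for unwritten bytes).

Answer: TxsYSMhLdnTSeGgtg

Derivation:
Fragment 1: offset=13 data="Gg" -> buffer=?????????????Gg??
Fragment 2: offset=15 data="tg" -> buffer=?????????????Ggtg
Fragment 3: offset=5 data="XiI" -> buffer=?????XiI?????Ggtg
Fragment 4: offset=8 data="dn" -> buffer=?????XiIdn???Ggtg
Fragment 5: offset=10 data="TSe" -> buffer=?????XiIdnTSeGgtg
Fragment 6: offset=3 data="YSMhL" -> buffer=???YSMhLdnTSeGgtg
Fragment 7: offset=0 data="Txs" -> buffer=TxsYSMhLdnTSeGgtg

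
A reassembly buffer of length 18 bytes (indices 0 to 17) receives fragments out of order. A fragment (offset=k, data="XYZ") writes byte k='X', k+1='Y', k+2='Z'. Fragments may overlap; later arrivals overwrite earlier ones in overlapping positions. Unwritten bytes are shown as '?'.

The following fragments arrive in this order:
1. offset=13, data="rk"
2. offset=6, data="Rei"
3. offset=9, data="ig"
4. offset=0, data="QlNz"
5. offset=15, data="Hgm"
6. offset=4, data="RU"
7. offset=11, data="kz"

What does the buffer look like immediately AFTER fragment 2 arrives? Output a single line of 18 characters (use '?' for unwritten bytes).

Fragment 1: offset=13 data="rk" -> buffer=?????????????rk???
Fragment 2: offset=6 data="Rei" -> buffer=??????Rei????rk???

Answer: ??????Rei????rk???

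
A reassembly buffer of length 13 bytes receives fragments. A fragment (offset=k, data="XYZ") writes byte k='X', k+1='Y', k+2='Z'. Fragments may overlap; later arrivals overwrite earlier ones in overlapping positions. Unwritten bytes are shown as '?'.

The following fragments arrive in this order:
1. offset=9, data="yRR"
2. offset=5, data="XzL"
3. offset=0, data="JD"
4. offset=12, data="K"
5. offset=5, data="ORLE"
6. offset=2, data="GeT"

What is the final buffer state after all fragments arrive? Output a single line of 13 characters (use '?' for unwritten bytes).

Fragment 1: offset=9 data="yRR" -> buffer=?????????yRR?
Fragment 2: offset=5 data="XzL" -> buffer=?????XzL?yRR?
Fragment 3: offset=0 data="JD" -> buffer=JD???XzL?yRR?
Fragment 4: offset=12 data="K" -> buffer=JD???XzL?yRRK
Fragment 5: offset=5 data="ORLE" -> buffer=JD???ORLEyRRK
Fragment 6: offset=2 data="GeT" -> buffer=JDGeTORLEyRRK

Answer: JDGeTORLEyRRK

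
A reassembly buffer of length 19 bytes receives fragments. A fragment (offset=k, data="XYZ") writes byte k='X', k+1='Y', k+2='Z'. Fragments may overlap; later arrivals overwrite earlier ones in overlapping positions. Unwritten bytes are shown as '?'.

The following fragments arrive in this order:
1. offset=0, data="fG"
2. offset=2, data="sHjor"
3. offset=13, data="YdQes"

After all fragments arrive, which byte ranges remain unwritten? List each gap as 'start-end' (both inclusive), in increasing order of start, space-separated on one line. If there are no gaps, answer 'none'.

Answer: 7-12 18-18

Derivation:
Fragment 1: offset=0 len=2
Fragment 2: offset=2 len=5
Fragment 3: offset=13 len=5
Gaps: 7-12 18-18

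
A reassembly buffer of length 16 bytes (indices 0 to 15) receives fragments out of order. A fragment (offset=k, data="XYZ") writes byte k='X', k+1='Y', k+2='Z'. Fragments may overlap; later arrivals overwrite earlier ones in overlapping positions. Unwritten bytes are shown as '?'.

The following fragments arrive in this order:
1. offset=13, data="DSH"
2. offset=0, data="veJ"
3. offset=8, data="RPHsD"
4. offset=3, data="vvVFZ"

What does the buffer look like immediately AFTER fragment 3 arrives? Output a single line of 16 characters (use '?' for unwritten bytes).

Answer: veJ?????RPHsDDSH

Derivation:
Fragment 1: offset=13 data="DSH" -> buffer=?????????????DSH
Fragment 2: offset=0 data="veJ" -> buffer=veJ??????????DSH
Fragment 3: offset=8 data="RPHsD" -> buffer=veJ?????RPHsDDSH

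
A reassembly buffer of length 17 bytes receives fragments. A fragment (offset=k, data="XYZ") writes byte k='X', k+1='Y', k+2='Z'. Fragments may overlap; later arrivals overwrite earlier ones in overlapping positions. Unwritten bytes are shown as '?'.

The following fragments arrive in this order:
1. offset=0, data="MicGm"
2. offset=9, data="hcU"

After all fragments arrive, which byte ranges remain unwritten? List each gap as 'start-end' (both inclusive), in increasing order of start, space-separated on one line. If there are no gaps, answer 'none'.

Fragment 1: offset=0 len=5
Fragment 2: offset=9 len=3
Gaps: 5-8 12-16

Answer: 5-8 12-16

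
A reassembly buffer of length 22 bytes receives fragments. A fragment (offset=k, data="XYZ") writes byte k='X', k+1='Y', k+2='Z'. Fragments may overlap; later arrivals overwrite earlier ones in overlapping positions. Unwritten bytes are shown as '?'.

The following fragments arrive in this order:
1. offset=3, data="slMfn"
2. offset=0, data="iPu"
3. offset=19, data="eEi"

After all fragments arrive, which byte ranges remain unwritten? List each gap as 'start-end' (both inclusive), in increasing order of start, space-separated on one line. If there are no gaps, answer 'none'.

Answer: 8-18

Derivation:
Fragment 1: offset=3 len=5
Fragment 2: offset=0 len=3
Fragment 3: offset=19 len=3
Gaps: 8-18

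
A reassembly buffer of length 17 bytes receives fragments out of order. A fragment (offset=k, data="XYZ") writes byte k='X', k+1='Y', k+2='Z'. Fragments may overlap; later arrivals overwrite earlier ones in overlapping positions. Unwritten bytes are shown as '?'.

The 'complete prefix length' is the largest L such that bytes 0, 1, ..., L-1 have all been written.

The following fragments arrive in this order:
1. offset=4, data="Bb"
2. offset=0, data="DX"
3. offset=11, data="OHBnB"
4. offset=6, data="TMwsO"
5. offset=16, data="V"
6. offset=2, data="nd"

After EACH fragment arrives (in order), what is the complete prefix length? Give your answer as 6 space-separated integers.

Fragment 1: offset=4 data="Bb" -> buffer=????Bb??????????? -> prefix_len=0
Fragment 2: offset=0 data="DX" -> buffer=DX??Bb??????????? -> prefix_len=2
Fragment 3: offset=11 data="OHBnB" -> buffer=DX??Bb?????OHBnB? -> prefix_len=2
Fragment 4: offset=6 data="TMwsO" -> buffer=DX??BbTMwsOOHBnB? -> prefix_len=2
Fragment 5: offset=16 data="V" -> buffer=DX??BbTMwsOOHBnBV -> prefix_len=2
Fragment 6: offset=2 data="nd" -> buffer=DXndBbTMwsOOHBnBV -> prefix_len=17

Answer: 0 2 2 2 2 17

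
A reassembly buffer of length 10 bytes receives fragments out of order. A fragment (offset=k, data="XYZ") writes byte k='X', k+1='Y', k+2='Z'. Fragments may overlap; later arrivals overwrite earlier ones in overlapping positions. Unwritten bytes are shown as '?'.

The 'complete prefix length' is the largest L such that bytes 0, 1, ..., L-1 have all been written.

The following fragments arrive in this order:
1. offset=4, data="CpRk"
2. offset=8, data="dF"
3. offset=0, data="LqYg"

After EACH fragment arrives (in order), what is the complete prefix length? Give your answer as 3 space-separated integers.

Fragment 1: offset=4 data="CpRk" -> buffer=????CpRk?? -> prefix_len=0
Fragment 2: offset=8 data="dF" -> buffer=????CpRkdF -> prefix_len=0
Fragment 3: offset=0 data="LqYg" -> buffer=LqYgCpRkdF -> prefix_len=10

Answer: 0 0 10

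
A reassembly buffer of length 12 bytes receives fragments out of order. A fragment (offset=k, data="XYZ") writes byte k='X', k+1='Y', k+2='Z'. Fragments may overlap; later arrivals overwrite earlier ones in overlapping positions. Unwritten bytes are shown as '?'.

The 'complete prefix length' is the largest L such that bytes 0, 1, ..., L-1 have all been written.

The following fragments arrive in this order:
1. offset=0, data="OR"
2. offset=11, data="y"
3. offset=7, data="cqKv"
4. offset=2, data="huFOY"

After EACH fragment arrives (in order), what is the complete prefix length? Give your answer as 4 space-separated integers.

Fragment 1: offset=0 data="OR" -> buffer=OR?????????? -> prefix_len=2
Fragment 2: offset=11 data="y" -> buffer=OR?????????y -> prefix_len=2
Fragment 3: offset=7 data="cqKv" -> buffer=OR?????cqKvy -> prefix_len=2
Fragment 4: offset=2 data="huFOY" -> buffer=ORhuFOYcqKvy -> prefix_len=12

Answer: 2 2 2 12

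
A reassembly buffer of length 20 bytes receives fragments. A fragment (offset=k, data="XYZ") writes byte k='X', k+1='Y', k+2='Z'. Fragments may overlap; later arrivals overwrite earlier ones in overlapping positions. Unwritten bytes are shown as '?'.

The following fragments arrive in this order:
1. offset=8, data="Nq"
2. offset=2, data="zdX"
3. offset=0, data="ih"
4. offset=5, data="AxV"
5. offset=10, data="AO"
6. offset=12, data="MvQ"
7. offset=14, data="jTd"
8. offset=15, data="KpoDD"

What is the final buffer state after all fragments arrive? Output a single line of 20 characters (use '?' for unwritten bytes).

Answer: ihzdXAxVNqAOMvjKpoDD

Derivation:
Fragment 1: offset=8 data="Nq" -> buffer=????????Nq??????????
Fragment 2: offset=2 data="zdX" -> buffer=??zdX???Nq??????????
Fragment 3: offset=0 data="ih" -> buffer=ihzdX???Nq??????????
Fragment 4: offset=5 data="AxV" -> buffer=ihzdXAxVNq??????????
Fragment 5: offset=10 data="AO" -> buffer=ihzdXAxVNqAO????????
Fragment 6: offset=12 data="MvQ" -> buffer=ihzdXAxVNqAOMvQ?????
Fragment 7: offset=14 data="jTd" -> buffer=ihzdXAxVNqAOMvjTd???
Fragment 8: offset=15 data="KpoDD" -> buffer=ihzdXAxVNqAOMvjKpoDD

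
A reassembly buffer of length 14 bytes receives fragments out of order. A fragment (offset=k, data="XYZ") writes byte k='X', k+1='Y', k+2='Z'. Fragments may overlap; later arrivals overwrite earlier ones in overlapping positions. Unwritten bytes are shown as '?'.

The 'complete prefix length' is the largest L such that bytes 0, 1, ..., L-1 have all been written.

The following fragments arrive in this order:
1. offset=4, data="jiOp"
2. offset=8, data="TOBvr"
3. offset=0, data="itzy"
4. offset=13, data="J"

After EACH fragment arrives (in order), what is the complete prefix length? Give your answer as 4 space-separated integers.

Fragment 1: offset=4 data="jiOp" -> buffer=????jiOp?????? -> prefix_len=0
Fragment 2: offset=8 data="TOBvr" -> buffer=????jiOpTOBvr? -> prefix_len=0
Fragment 3: offset=0 data="itzy" -> buffer=itzyjiOpTOBvr? -> prefix_len=13
Fragment 4: offset=13 data="J" -> buffer=itzyjiOpTOBvrJ -> prefix_len=14

Answer: 0 0 13 14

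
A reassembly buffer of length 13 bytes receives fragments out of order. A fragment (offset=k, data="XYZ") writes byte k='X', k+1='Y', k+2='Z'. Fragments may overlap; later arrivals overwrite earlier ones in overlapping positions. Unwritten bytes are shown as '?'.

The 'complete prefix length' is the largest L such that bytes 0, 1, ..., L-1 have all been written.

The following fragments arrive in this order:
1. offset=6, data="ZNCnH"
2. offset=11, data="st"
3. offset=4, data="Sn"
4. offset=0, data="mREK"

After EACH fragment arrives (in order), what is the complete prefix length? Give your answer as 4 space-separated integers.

Answer: 0 0 0 13

Derivation:
Fragment 1: offset=6 data="ZNCnH" -> buffer=??????ZNCnH?? -> prefix_len=0
Fragment 2: offset=11 data="st" -> buffer=??????ZNCnHst -> prefix_len=0
Fragment 3: offset=4 data="Sn" -> buffer=????SnZNCnHst -> prefix_len=0
Fragment 4: offset=0 data="mREK" -> buffer=mREKSnZNCnHst -> prefix_len=13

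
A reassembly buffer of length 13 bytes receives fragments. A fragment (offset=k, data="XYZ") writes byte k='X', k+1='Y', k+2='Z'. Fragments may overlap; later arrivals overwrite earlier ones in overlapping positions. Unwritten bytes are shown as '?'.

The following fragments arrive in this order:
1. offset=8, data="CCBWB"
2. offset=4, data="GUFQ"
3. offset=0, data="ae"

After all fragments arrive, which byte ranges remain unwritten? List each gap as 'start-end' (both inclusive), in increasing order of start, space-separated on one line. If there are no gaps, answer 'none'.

Answer: 2-3

Derivation:
Fragment 1: offset=8 len=5
Fragment 2: offset=4 len=4
Fragment 3: offset=0 len=2
Gaps: 2-3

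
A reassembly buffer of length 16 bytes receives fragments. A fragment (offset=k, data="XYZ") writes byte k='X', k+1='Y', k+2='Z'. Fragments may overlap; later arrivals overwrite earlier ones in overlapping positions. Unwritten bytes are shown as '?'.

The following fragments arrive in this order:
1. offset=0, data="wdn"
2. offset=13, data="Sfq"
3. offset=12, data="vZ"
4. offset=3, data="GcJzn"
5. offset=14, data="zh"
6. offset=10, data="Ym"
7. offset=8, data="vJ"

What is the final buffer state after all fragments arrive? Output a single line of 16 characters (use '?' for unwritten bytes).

Answer: wdnGcJznvJYmvZzh

Derivation:
Fragment 1: offset=0 data="wdn" -> buffer=wdn?????????????
Fragment 2: offset=13 data="Sfq" -> buffer=wdn??????????Sfq
Fragment 3: offset=12 data="vZ" -> buffer=wdn?????????vZfq
Fragment 4: offset=3 data="GcJzn" -> buffer=wdnGcJzn????vZfq
Fragment 5: offset=14 data="zh" -> buffer=wdnGcJzn????vZzh
Fragment 6: offset=10 data="Ym" -> buffer=wdnGcJzn??YmvZzh
Fragment 7: offset=8 data="vJ" -> buffer=wdnGcJznvJYmvZzh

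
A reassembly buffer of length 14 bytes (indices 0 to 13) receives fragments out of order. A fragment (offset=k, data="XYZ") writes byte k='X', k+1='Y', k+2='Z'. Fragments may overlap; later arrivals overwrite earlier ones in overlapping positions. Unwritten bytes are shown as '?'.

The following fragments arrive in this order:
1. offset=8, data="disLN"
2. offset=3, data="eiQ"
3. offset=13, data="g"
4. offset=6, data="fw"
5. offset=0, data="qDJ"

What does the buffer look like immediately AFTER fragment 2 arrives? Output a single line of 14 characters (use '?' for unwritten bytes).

Fragment 1: offset=8 data="disLN" -> buffer=????????disLN?
Fragment 2: offset=3 data="eiQ" -> buffer=???eiQ??disLN?

Answer: ???eiQ??disLN?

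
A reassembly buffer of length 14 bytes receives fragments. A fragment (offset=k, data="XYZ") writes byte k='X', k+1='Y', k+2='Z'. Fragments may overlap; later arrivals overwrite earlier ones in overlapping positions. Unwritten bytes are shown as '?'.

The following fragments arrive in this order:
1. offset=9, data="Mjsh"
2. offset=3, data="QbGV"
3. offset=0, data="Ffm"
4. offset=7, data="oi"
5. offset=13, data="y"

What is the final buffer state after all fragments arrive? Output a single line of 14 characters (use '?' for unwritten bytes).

Fragment 1: offset=9 data="Mjsh" -> buffer=?????????Mjsh?
Fragment 2: offset=3 data="QbGV" -> buffer=???QbGV??Mjsh?
Fragment 3: offset=0 data="Ffm" -> buffer=FfmQbGV??Mjsh?
Fragment 4: offset=7 data="oi" -> buffer=FfmQbGVoiMjsh?
Fragment 5: offset=13 data="y" -> buffer=FfmQbGVoiMjshy

Answer: FfmQbGVoiMjshy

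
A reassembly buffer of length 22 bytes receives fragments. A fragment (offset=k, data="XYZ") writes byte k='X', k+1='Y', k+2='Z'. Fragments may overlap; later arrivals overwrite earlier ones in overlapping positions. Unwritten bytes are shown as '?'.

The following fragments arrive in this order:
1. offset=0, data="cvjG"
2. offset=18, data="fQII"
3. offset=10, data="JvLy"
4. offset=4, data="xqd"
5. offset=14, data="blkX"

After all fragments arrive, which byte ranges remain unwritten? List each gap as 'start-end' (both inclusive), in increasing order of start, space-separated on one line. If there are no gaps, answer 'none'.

Answer: 7-9

Derivation:
Fragment 1: offset=0 len=4
Fragment 2: offset=18 len=4
Fragment 3: offset=10 len=4
Fragment 4: offset=4 len=3
Fragment 5: offset=14 len=4
Gaps: 7-9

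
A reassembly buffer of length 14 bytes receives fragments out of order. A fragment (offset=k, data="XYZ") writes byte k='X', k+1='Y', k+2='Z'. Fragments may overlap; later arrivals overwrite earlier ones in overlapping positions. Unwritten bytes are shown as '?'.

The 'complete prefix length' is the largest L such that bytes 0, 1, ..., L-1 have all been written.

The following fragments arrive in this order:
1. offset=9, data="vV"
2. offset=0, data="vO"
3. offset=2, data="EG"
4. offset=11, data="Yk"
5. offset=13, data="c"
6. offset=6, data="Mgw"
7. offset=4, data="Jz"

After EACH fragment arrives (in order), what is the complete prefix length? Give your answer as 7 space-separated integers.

Answer: 0 2 4 4 4 4 14

Derivation:
Fragment 1: offset=9 data="vV" -> buffer=?????????vV??? -> prefix_len=0
Fragment 2: offset=0 data="vO" -> buffer=vO???????vV??? -> prefix_len=2
Fragment 3: offset=2 data="EG" -> buffer=vOEG?????vV??? -> prefix_len=4
Fragment 4: offset=11 data="Yk" -> buffer=vOEG?????vVYk? -> prefix_len=4
Fragment 5: offset=13 data="c" -> buffer=vOEG?????vVYkc -> prefix_len=4
Fragment 6: offset=6 data="Mgw" -> buffer=vOEG??MgwvVYkc -> prefix_len=4
Fragment 7: offset=4 data="Jz" -> buffer=vOEGJzMgwvVYkc -> prefix_len=14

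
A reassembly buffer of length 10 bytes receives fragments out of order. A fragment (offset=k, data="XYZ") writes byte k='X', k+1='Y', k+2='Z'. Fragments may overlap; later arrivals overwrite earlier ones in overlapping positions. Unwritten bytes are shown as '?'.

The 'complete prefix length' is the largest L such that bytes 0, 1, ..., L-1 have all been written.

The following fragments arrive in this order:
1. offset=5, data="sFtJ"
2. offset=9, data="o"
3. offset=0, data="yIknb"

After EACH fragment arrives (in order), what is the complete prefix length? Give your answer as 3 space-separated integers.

Fragment 1: offset=5 data="sFtJ" -> buffer=?????sFtJ? -> prefix_len=0
Fragment 2: offset=9 data="o" -> buffer=?????sFtJo -> prefix_len=0
Fragment 3: offset=0 data="yIknb" -> buffer=yIknbsFtJo -> prefix_len=10

Answer: 0 0 10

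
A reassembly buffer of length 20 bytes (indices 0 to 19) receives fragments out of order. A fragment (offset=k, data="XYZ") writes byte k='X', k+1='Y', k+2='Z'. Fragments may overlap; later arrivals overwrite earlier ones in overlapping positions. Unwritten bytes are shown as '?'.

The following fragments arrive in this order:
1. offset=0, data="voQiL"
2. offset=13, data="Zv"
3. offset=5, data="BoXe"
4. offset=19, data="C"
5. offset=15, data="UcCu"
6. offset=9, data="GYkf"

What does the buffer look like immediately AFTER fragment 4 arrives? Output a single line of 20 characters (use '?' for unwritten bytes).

Fragment 1: offset=0 data="voQiL" -> buffer=voQiL???????????????
Fragment 2: offset=13 data="Zv" -> buffer=voQiL????????Zv?????
Fragment 3: offset=5 data="BoXe" -> buffer=voQiLBoXe????Zv?????
Fragment 4: offset=19 data="C" -> buffer=voQiLBoXe????Zv????C

Answer: voQiLBoXe????Zv????C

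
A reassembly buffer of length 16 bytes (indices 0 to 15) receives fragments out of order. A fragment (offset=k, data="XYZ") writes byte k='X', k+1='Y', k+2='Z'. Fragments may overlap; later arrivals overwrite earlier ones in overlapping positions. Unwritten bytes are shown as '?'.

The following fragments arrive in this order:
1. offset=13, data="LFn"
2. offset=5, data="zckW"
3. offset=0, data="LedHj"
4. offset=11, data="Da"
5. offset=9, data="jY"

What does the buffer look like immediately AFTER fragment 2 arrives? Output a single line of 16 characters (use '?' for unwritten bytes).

Answer: ?????zckW????LFn

Derivation:
Fragment 1: offset=13 data="LFn" -> buffer=?????????????LFn
Fragment 2: offset=5 data="zckW" -> buffer=?????zckW????LFn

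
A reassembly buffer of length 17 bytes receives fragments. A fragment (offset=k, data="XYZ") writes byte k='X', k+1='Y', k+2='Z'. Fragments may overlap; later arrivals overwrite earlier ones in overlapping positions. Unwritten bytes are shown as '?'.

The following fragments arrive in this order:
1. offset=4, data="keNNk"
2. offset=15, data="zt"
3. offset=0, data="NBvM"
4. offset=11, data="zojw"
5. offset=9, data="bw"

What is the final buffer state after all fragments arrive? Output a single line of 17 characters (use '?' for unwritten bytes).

Answer: NBvMkeNNkbwzojwzt

Derivation:
Fragment 1: offset=4 data="keNNk" -> buffer=????keNNk????????
Fragment 2: offset=15 data="zt" -> buffer=????keNNk??????zt
Fragment 3: offset=0 data="NBvM" -> buffer=NBvMkeNNk??????zt
Fragment 4: offset=11 data="zojw" -> buffer=NBvMkeNNk??zojwzt
Fragment 5: offset=9 data="bw" -> buffer=NBvMkeNNkbwzojwzt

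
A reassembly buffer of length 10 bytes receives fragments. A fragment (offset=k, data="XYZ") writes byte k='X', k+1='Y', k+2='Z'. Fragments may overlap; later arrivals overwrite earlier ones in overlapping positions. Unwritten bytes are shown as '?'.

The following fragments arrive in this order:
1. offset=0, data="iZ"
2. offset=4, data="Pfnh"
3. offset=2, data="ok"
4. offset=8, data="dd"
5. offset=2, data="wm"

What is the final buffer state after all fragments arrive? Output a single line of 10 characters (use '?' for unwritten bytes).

Answer: iZwmPfnhdd

Derivation:
Fragment 1: offset=0 data="iZ" -> buffer=iZ????????
Fragment 2: offset=4 data="Pfnh" -> buffer=iZ??Pfnh??
Fragment 3: offset=2 data="ok" -> buffer=iZokPfnh??
Fragment 4: offset=8 data="dd" -> buffer=iZokPfnhdd
Fragment 5: offset=2 data="wm" -> buffer=iZwmPfnhdd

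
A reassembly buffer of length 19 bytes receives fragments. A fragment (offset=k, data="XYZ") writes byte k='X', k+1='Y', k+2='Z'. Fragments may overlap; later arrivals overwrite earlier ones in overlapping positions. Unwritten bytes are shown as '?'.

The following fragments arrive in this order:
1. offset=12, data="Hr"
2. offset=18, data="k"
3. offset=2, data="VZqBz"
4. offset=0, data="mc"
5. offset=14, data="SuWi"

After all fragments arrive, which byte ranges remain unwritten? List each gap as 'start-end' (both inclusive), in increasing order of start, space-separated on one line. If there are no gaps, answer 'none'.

Answer: 7-11

Derivation:
Fragment 1: offset=12 len=2
Fragment 2: offset=18 len=1
Fragment 3: offset=2 len=5
Fragment 4: offset=0 len=2
Fragment 5: offset=14 len=4
Gaps: 7-11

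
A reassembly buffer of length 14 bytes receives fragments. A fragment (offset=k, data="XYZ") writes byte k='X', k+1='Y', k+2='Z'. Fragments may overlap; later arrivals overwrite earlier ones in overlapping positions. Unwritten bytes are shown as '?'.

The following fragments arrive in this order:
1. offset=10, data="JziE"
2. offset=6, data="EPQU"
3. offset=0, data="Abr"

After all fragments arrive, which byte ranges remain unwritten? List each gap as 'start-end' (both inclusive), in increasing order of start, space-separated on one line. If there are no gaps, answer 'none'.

Fragment 1: offset=10 len=4
Fragment 2: offset=6 len=4
Fragment 3: offset=0 len=3
Gaps: 3-5

Answer: 3-5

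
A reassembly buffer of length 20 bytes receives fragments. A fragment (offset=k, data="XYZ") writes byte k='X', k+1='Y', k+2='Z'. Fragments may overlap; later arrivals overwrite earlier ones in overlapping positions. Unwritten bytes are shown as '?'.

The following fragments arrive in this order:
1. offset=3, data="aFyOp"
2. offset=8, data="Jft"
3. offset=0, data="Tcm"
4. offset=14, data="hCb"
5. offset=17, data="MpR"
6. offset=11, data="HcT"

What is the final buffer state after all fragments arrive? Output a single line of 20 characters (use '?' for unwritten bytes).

Fragment 1: offset=3 data="aFyOp" -> buffer=???aFyOp????????????
Fragment 2: offset=8 data="Jft" -> buffer=???aFyOpJft?????????
Fragment 3: offset=0 data="Tcm" -> buffer=TcmaFyOpJft?????????
Fragment 4: offset=14 data="hCb" -> buffer=TcmaFyOpJft???hCb???
Fragment 5: offset=17 data="MpR" -> buffer=TcmaFyOpJft???hCbMpR
Fragment 6: offset=11 data="HcT" -> buffer=TcmaFyOpJftHcThCbMpR

Answer: TcmaFyOpJftHcThCbMpR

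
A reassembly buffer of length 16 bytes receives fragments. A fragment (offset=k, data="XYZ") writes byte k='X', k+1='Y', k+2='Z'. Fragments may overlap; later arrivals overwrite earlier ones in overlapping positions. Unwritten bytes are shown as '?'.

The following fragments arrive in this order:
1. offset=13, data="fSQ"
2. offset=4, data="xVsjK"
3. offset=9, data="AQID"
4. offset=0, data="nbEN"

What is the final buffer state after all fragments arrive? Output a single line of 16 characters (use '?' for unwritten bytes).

Fragment 1: offset=13 data="fSQ" -> buffer=?????????????fSQ
Fragment 2: offset=4 data="xVsjK" -> buffer=????xVsjK????fSQ
Fragment 3: offset=9 data="AQID" -> buffer=????xVsjKAQIDfSQ
Fragment 4: offset=0 data="nbEN" -> buffer=nbENxVsjKAQIDfSQ

Answer: nbENxVsjKAQIDfSQ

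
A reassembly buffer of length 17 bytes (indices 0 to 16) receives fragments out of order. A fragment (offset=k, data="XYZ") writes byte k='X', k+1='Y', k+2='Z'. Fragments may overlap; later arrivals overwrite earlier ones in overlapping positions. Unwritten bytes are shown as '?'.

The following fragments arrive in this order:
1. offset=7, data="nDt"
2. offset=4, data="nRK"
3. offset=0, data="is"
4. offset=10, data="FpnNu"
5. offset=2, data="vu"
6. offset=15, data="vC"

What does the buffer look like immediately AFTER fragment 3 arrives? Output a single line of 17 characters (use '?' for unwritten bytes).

Fragment 1: offset=7 data="nDt" -> buffer=???????nDt???????
Fragment 2: offset=4 data="nRK" -> buffer=????nRKnDt???????
Fragment 3: offset=0 data="is" -> buffer=is??nRKnDt???????

Answer: is??nRKnDt???????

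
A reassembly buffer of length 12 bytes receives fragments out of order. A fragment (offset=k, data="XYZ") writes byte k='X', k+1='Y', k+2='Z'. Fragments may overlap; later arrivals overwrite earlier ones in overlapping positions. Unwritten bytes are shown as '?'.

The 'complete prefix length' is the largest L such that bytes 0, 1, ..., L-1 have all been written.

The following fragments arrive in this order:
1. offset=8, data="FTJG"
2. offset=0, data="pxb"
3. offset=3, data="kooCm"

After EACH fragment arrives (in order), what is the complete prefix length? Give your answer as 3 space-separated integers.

Answer: 0 3 12

Derivation:
Fragment 1: offset=8 data="FTJG" -> buffer=????????FTJG -> prefix_len=0
Fragment 2: offset=0 data="pxb" -> buffer=pxb?????FTJG -> prefix_len=3
Fragment 3: offset=3 data="kooCm" -> buffer=pxbkooCmFTJG -> prefix_len=12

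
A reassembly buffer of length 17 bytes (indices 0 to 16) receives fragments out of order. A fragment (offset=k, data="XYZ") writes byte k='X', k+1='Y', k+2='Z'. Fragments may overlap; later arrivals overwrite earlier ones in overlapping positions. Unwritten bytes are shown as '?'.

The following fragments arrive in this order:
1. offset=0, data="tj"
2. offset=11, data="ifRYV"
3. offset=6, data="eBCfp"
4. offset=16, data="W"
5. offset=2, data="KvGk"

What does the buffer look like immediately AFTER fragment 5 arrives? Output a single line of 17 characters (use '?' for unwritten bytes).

Fragment 1: offset=0 data="tj" -> buffer=tj???????????????
Fragment 2: offset=11 data="ifRYV" -> buffer=tj?????????ifRYV?
Fragment 3: offset=6 data="eBCfp" -> buffer=tj????eBCfpifRYV?
Fragment 4: offset=16 data="W" -> buffer=tj????eBCfpifRYVW
Fragment 5: offset=2 data="KvGk" -> buffer=tjKvGkeBCfpifRYVW

Answer: tjKvGkeBCfpifRYVW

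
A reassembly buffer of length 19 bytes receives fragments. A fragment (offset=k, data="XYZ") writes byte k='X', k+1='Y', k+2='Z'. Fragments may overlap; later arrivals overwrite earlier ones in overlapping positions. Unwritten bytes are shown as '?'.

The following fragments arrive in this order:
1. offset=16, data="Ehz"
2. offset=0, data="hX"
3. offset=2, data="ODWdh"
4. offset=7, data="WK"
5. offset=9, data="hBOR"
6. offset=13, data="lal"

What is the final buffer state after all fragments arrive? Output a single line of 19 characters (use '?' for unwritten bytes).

Fragment 1: offset=16 data="Ehz" -> buffer=????????????????Ehz
Fragment 2: offset=0 data="hX" -> buffer=hX??????????????Ehz
Fragment 3: offset=2 data="ODWdh" -> buffer=hXODWdh?????????Ehz
Fragment 4: offset=7 data="WK" -> buffer=hXODWdhWK???????Ehz
Fragment 5: offset=9 data="hBOR" -> buffer=hXODWdhWKhBOR???Ehz
Fragment 6: offset=13 data="lal" -> buffer=hXODWdhWKhBORlalEhz

Answer: hXODWdhWKhBORlalEhz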